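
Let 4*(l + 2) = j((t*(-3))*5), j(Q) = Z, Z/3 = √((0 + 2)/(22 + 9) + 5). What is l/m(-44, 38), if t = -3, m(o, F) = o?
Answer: 1/22 - 3*√4867/5456 ≈ 0.0070946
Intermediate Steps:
Z = 3*√4867/31 (Z = 3*√((0 + 2)/(22 + 9) + 5) = 3*√(2/31 + 5) = 3*√(157/31) = 3*(√4867/31) = 3*√4867/31 ≈ 6.7513)
j(Q) = 3*√4867/31
l = -2 + 3*√4867/124 (l = -2 + (3*√4867/31)/4 = -2 + 3*√4867/124 ≈ -0.31216)
l/m(-44, 38) = (-2 + 3*√4867/124)/(-44) = (-2 + 3*√4867/124)*(-1/44) = 1/22 - 3*√4867/5456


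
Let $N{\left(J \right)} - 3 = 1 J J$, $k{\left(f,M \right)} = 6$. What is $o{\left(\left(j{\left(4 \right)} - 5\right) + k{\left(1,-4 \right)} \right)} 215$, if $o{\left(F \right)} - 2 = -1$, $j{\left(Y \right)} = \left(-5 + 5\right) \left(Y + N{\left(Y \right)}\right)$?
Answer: $215$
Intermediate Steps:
$N{\left(J \right)} = 3 + J^{2}$ ($N{\left(J \right)} = 3 + 1 J J = 3 + J J = 3 + J^{2}$)
$j{\left(Y \right)} = 0$ ($j{\left(Y \right)} = \left(-5 + 5\right) \left(Y + \left(3 + Y^{2}\right)\right) = 0 \left(3 + Y + Y^{2}\right) = 0$)
$o{\left(F \right)} = 1$ ($o{\left(F \right)} = 2 - 1 = 1$)
$o{\left(\left(j{\left(4 \right)} - 5\right) + k{\left(1,-4 \right)} \right)} 215 = 1 \cdot 215 = 215$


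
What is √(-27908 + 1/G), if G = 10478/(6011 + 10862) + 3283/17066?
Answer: I*√31241388622740401134/33458801 ≈ 167.05*I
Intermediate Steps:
G = 33458801/41136374 (G = 10478/16873 + 3283*(1/17066) = 10478*(1/16873) + 469/2438 = 10478/16873 + 469/2438 = 33458801/41136374 ≈ 0.81336)
√(-27908 + 1/G) = √(-27908 + 1/(33458801/41136374)) = √(-27908 + 41136374/33458801) = √(-933727081934/33458801) = I*√31241388622740401134/33458801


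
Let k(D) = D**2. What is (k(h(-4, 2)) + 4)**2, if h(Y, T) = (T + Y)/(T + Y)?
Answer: 25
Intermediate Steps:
h(Y, T) = 1
(k(h(-4, 2)) + 4)**2 = (1**2 + 4)**2 = (1 + 4)**2 = 5**2 = 25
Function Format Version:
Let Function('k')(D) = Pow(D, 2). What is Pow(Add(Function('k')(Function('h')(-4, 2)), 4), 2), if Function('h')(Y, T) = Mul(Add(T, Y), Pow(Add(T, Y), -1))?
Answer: 25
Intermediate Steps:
Function('h')(Y, T) = 1
Pow(Add(Function('k')(Function('h')(-4, 2)), 4), 2) = Pow(Add(Pow(1, 2), 4), 2) = Pow(Add(1, 4), 2) = Pow(5, 2) = 25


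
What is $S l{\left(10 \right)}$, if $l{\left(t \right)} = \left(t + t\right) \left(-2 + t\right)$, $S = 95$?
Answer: $15200$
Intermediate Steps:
$l{\left(t \right)} = 2 t \left(-2 + t\right)$
$S l{\left(10 \right)} = 95 \cdot 2 \cdot 10 \left(-2 + 10\right) = 95 \cdot 2 \cdot 10 \cdot 8 = 95 \cdot 160 = 15200$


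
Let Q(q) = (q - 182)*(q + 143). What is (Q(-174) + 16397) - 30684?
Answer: -3251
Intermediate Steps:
Q(q) = (-182 + q)*(143 + q)
(Q(-174) + 16397) - 30684 = ((-26026 + (-174)² - 39*(-174)) + 16397) - 30684 = ((-26026 + 30276 + 6786) + 16397) - 30684 = (11036 + 16397) - 30684 = 27433 - 30684 = -3251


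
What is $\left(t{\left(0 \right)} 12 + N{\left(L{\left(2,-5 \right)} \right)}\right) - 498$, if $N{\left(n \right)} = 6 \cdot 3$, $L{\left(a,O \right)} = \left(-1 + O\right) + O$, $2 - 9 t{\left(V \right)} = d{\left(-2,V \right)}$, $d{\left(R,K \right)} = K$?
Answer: $- \frac{1432}{3} \approx -477.33$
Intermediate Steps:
$t{\left(V \right)} = \frac{2}{9} - \frac{V}{9}$
$L{\left(a,O \right)} = -1 + 2 O$
$N{\left(n \right)} = 18$
$\left(t{\left(0 \right)} 12 + N{\left(L{\left(2,-5 \right)} \right)}\right) - 498 = \left(\left(\frac{2}{9} - 0\right) 12 + 18\right) - 498 = \left(\left(\frac{2}{9} + 0\right) 12 + 18\right) - 498 = \left(\frac{2}{9} \cdot 12 + 18\right) - 498 = \left(\frac{8}{3} + 18\right) - 498 = \frac{62}{3} - 498 = - \frac{1432}{3}$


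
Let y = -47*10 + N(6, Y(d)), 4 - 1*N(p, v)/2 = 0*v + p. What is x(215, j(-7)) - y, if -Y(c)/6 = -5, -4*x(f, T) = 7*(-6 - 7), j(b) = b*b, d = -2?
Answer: 1987/4 ≈ 496.75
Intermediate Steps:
j(b) = b²
x(f, T) = 91/4 (x(f, T) = -7*(-6 - 7)/4 = -7*(-13)/4 = -¼*(-91) = 91/4)
Y(c) = 30 (Y(c) = -6*(-5) = 30)
N(p, v) = 8 - 2*p (N(p, v) = 8 - 2*(0*v + p) = 8 - 2*(0 + p) = 8 - 2*p)
y = -474 (y = -47*10 + (8 - 2*6) = -470 + (8 - 12) = -470 - 4 = -474)
x(215, j(-7)) - y = 91/4 - 1*(-474) = 91/4 + 474 = 1987/4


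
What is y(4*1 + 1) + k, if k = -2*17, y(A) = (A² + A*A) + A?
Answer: 21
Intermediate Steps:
y(A) = A + 2*A² (y(A) = (A² + A²) + A = 2*A² + A = A + 2*A²)
k = -34
y(4*1 + 1) + k = (4*1 + 1)*(1 + 2*(4*1 + 1)) - 34 = (4 + 1)*(1 + 2*(4 + 1)) - 34 = 5*(1 + 2*5) - 34 = 5*(1 + 10) - 34 = 5*11 - 34 = 55 - 34 = 21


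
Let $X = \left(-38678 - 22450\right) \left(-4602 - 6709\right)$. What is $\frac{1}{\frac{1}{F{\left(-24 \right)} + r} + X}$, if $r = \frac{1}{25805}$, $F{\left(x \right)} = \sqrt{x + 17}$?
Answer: $\frac{- i + 25805 \sqrt{7}}{- 691444613 i + 17842062340440 \sqrt{7}} \approx 1.4463 \cdot 10^{-9} + 7.9061 \cdot 10^{-19} i$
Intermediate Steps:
$F{\left(x \right)} = \sqrt{17 + x}$
$X = 691418808$ ($X = \left(-61128\right) \left(-11311\right) = 691418808$)
$r = \frac{1}{25805} \approx 3.8752 \cdot 10^{-5}$
$\frac{1}{\frac{1}{F{\left(-24 \right)} + r} + X} = \frac{1}{\frac{1}{\sqrt{17 - 24} + \frac{1}{25805}} + 691418808} = \frac{1}{\frac{1}{\sqrt{-7} + \frac{1}{25805}} + 691418808} = \frac{1}{\frac{1}{i \sqrt{7} + \frac{1}{25805}} + 691418808} = \frac{1}{\frac{1}{\frac{1}{25805} + i \sqrt{7}} + 691418808} = \frac{1}{691418808 + \frac{1}{\frac{1}{25805} + i \sqrt{7}}}$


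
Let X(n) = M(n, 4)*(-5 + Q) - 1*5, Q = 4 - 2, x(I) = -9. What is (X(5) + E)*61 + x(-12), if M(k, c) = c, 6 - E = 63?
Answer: -4523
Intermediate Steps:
E = -57 (E = 6 - 1*63 = 6 - 63 = -57)
Q = 2
X(n) = -17 (X(n) = 4*(-5 + 2) - 1*5 = 4*(-3) - 5 = -12 - 5 = -17)
(X(5) + E)*61 + x(-12) = (-17 - 57)*61 - 9 = -74*61 - 9 = -4514 - 9 = -4523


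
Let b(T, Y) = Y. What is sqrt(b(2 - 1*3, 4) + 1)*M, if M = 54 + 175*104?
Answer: 18254*sqrt(5) ≈ 40817.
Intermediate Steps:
M = 18254 (M = 54 + 18200 = 18254)
sqrt(b(2 - 1*3, 4) + 1)*M = sqrt(4 + 1)*18254 = sqrt(5)*18254 = 18254*sqrt(5)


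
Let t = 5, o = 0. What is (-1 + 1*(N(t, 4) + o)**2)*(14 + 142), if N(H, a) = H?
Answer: 3744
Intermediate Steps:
(-1 + 1*(N(t, 4) + o)**2)*(14 + 142) = (-1 + 1*(5 + 0)**2)*(14 + 142) = (-1 + 1*5**2)*156 = (-1 + 1*25)*156 = (-1 + 25)*156 = 24*156 = 3744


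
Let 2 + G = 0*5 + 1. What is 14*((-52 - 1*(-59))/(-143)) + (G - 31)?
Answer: -4674/143 ≈ -32.685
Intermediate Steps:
G = -1 (G = -2 + (0*5 + 1) = -2 + (0 + 1) = -2 + 1 = -1)
14*((-52 - 1*(-59))/(-143)) + (G - 31) = 14*((-52 - 1*(-59))/(-143)) + (-1 - 31) = 14*((-52 + 59)*(-1/143)) - 32 = 14*(7*(-1/143)) - 32 = 14*(-7/143) - 32 = -98/143 - 32 = -4674/143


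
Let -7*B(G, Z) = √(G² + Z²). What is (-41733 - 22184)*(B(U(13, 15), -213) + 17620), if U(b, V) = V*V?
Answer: -1126217540 + 27393*√10666 ≈ -1.1234e+9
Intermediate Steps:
U(b, V) = V²
B(G, Z) = -√(G² + Z²)/7
(-41733 - 22184)*(B(U(13, 15), -213) + 17620) = (-41733 - 22184)*(-√((15²)² + (-213)²)/7 + 17620) = -63917*(-√(225² + 45369)/7 + 17620) = -63917*(-√(50625 + 45369)/7 + 17620) = -63917*(-3*√10666/7 + 17620) = -63917*(17620 - 3*√10666/7) = -1126217540 + 27393*√10666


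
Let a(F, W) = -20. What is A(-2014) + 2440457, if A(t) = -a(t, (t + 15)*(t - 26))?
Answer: 2440477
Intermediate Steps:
A(t) = 20 (A(t) = -1*(-20) = 20)
A(-2014) + 2440457 = 20 + 2440457 = 2440477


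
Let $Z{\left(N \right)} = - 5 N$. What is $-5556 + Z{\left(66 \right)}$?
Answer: $-5886$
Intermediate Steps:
$-5556 + Z{\left(66 \right)} = -5556 - 330 = -5886$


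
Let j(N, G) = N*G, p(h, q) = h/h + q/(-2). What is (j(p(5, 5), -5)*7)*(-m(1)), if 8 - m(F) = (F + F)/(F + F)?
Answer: -735/2 ≈ -367.50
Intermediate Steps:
m(F) = 7 (m(F) = 8 - (F + F)/(F + F) = 8 - 2*F/(2*F) = 8 - 2*F*1/(2*F) = 8 - 1*1 = 8 - 1 = 7)
p(h, q) = 1 - q/2 (p(h, q) = 1 + q*(-½) = 1 - q/2)
j(N, G) = G*N
(j(p(5, 5), -5)*7)*(-m(1)) = (-5*(1 - ½*5)*7)*(-1*7) = (-5*(1 - 5/2)*7)*(-7) = (-5*(-3/2)*7)*(-7) = ((15/2)*7)*(-7) = (105/2)*(-7) = -735/2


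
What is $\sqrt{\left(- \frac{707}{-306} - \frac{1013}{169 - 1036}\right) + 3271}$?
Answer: $\frac{\sqrt{34067678}}{102} \approx 57.223$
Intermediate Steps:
$\sqrt{\left(- \frac{707}{-306} - \frac{1013}{169 - 1036}\right) + 3271} = \sqrt{\left(\left(-707\right) \left(- \frac{1}{306}\right) - \frac{1013}{169 - 1036}\right) + 3271} = \sqrt{\left(\frac{707}{306} - \frac{1013}{-867}\right) + 3271} = \sqrt{\left(\frac{707}{306} - - \frac{1013}{867}\right) + 3271} = \sqrt{\left(\frac{707}{306} + \frac{1013}{867}\right) + 3271} = \sqrt{\frac{18097}{5202} + 3271} = \sqrt{\frac{17033839}{5202}} = \frac{\sqrt{34067678}}{102}$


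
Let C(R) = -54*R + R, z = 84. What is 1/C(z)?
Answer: -1/4452 ≈ -0.00022462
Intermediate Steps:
C(R) = -53*R
1/C(z) = 1/(-53*84) = 1/(-4452) = -1/4452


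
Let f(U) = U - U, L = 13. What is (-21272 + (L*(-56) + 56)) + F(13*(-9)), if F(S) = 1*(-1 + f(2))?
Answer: -21945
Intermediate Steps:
f(U) = 0
F(S) = -1 (F(S) = 1*(-1 + 0) = 1*(-1) = -1)
(-21272 + (L*(-56) + 56)) + F(13*(-9)) = (-21272 + (13*(-56) + 56)) - 1 = (-21272 + (-728 + 56)) - 1 = (-21272 - 672) - 1 = -21944 - 1 = -21945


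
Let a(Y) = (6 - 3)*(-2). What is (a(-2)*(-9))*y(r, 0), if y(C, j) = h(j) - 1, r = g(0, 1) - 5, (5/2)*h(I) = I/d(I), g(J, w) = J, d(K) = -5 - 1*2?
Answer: -54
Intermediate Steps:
d(K) = -7 (d(K) = -5 - 2 = -7)
h(I) = -2*I/35 (h(I) = 2*(I/(-7))/5 = 2*(I*(-⅐))/5 = 2*(-I/7)/5 = -2*I/35)
a(Y) = -6 (a(Y) = 3*(-2) = -6)
r = -5 (r = 0 - 5 = -5)
y(C, j) = -1 - 2*j/35 (y(C, j) = -2*j/35 - 1 = -1 - 2*j/35)
(a(-2)*(-9))*y(r, 0) = (-6*(-9))*(-1 - 2/35*0) = 54*(-1 + 0) = 54*(-1) = -54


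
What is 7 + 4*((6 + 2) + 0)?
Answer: 39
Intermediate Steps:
7 + 4*((6 + 2) + 0) = 7 + 4*(8 + 0) = 7 + 4*8 = 7 + 32 = 39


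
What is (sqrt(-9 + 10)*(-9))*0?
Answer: 0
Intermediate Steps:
(sqrt(-9 + 10)*(-9))*0 = (sqrt(1)*(-9))*0 = (1*(-9))*0 = -9*0 = 0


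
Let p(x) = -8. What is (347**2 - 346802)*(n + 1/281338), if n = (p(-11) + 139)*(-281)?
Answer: 2344601323356981/281338 ≈ 8.3338e+9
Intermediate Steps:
n = -36811 (n = (-8 + 139)*(-281) = 131*(-281) = -36811)
(347**2 - 346802)*(n + 1/281338) = (347**2 - 346802)*(-36811 + 1/281338) = (120409 - 346802)*(-36811 + 1/281338) = -226393*(-10356333117/281338) = 2344601323356981/281338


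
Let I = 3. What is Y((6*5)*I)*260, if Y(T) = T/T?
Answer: 260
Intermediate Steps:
Y(T) = 1
Y((6*5)*I)*260 = 1*260 = 260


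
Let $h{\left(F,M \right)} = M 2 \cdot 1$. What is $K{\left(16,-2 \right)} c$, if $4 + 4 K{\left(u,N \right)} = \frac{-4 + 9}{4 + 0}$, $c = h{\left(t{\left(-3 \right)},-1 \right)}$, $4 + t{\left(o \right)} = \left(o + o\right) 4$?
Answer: $\frac{11}{8} \approx 1.375$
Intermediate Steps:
$t{\left(o \right)} = -4 + 8 o$ ($t{\left(o \right)} = -4 + \left(o + o\right) 4 = -4 + 2 o 4 = -4 + 8 o$)
$h{\left(F,M \right)} = 2 M$ ($h{\left(F,M \right)} = M 2 = 2 M$)
$c = -2$ ($c = 2 \left(-1\right) = -2$)
$K{\left(u,N \right)} = - \frac{11}{16}$ ($K{\left(u,N \right)} = -1 + \frac{\left(-4 + 9\right) \frac{1}{4 + 0}}{4} = -1 + \frac{5 \cdot \frac{1}{4}}{4} = -1 + \frac{1}{4} \cdot \frac{5}{4} = -1 + \frac{5}{16} = - \frac{11}{16}$)
$K{\left(16,-2 \right)} c = \left(- \frac{11}{16}\right) \left(-2\right) = \frac{11}{8}$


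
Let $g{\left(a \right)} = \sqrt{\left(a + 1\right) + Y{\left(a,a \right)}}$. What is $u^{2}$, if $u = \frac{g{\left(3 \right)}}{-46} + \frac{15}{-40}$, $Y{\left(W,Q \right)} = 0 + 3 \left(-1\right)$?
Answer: $\frac{5329}{33856} \approx 0.1574$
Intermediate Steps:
$Y{\left(W,Q \right)} = -3$ ($Y{\left(W,Q \right)} = 0 - 3 = -3$)
$g{\left(a \right)} = \sqrt{-2 + a}$ ($g{\left(a \right)} = \sqrt{\left(a + 1\right) - 3} = \sqrt{\left(1 + a\right) - 3} = \sqrt{-2 + a}$)
$u = - \frac{73}{184}$ ($u = \frac{\sqrt{-2 + 3}}{-46} + \frac{15}{-40} = \sqrt{1} \left(- \frac{1}{46}\right) + 15 \left(- \frac{1}{40}\right) = 1 \left(- \frac{1}{46}\right) - \frac{3}{8} = - \frac{1}{46} - \frac{3}{8} = - \frac{73}{184} \approx -0.39674$)
$u^{2} = \left(- \frac{73}{184}\right)^{2} = \frac{5329}{33856}$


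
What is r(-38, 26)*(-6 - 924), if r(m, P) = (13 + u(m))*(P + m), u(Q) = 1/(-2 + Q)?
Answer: 144801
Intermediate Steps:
r(m, P) = (13 + 1/(-2 + m))*(P + m)
r(-38, 26)*(-6 - 924) = ((26 - 38 + 13*(-2 - 38)*(26 - 38))/(-2 - 38))*(-6 - 924) = ((26 - 38 + 13*(-40)*(-12))/(-40))*(-930) = -(26 - 38 + 6240)/40*(-930) = -1/40*6228*(-930) = -1557/10*(-930) = 144801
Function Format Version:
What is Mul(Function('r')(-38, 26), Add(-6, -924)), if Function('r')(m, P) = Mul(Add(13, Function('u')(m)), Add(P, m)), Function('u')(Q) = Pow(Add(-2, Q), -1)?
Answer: 144801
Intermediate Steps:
Function('r')(m, P) = Mul(Add(13, Pow(Add(-2, m), -1)), Add(P, m))
Mul(Function('r')(-38, 26), Add(-6, -924)) = Mul(Mul(Pow(Add(-2, -38), -1), Add(26, -38, Mul(13, Add(-2, -38), Add(26, -38)))), Add(-6, -924)) = Mul(Mul(Pow(-40, -1), Add(26, -38, Mul(13, -40, -12))), -930) = Mul(Mul(Rational(-1, 40), Add(26, -38, 6240)), -930) = Mul(Mul(Rational(-1, 40), 6228), -930) = Mul(Rational(-1557, 10), -930) = 144801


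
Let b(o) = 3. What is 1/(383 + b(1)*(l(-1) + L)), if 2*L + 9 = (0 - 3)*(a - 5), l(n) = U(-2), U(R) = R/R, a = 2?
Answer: 1/386 ≈ 0.0025907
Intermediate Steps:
U(R) = 1
l(n) = 1
L = 0 (L = -9/2 + ((0 - 3)*(2 - 5))/2 = -9/2 + (-3*(-3))/2 = -9/2 + (1/2)*9 = -9/2 + 9/2 = 0)
1/(383 + b(1)*(l(-1) + L)) = 1/(383 + 3*(1 + 0)) = 1/(383 + 3*1) = 1/(383 + 3) = 1/386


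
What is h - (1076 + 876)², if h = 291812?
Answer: -3518492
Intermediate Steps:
h - (1076 + 876)² = 291812 - (1076 + 876)² = 291812 - 1*1952² = 291812 - 1*3810304 = 291812 - 3810304 = -3518492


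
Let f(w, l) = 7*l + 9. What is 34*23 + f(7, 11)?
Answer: 868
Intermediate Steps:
f(w, l) = 9 + 7*l
34*23 + f(7, 11) = 34*23 + (9 + 7*11) = 782 + (9 + 77) = 782 + 86 = 868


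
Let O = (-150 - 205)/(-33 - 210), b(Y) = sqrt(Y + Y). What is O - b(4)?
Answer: 355/243 - 2*sqrt(2) ≈ -1.3675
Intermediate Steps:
b(Y) = sqrt(2)*sqrt(Y) (b(Y) = sqrt(2*Y) = sqrt(2)*sqrt(Y))
O = 355/243 (O = -355/(-243) = -355*(-1/243) = 355/243 ≈ 1.4609)
O - b(4) = 355/243 - sqrt(2)*sqrt(4) = 355/243 - sqrt(2)*2 = 355/243 - 2*sqrt(2)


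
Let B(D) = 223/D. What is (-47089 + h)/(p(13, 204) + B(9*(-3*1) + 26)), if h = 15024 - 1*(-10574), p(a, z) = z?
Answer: 21491/19 ≈ 1131.1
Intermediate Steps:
h = 25598 (h = 15024 + 10574 = 25598)
(-47089 + h)/(p(13, 204) + B(9*(-3*1) + 26)) = (-47089 + 25598)/(204 + 223/(9*(-3*1) + 26)) = -21491/(204 + 223/(9*(-3) + 26)) = -21491/(204 + 223/(-27 + 26)) = -21491/(204 + 223/(-1)) = -21491/(204 + 223*(-1)) = -21491/(204 - 223) = -21491/(-19) = -21491*(-1/19) = 21491/19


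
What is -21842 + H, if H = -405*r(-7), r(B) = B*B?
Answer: -41687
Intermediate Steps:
r(B) = B²
H = -19845 (H = -405*(-7)² = -405*49 = -19845)
-21842 + H = -21842 - 19845 = -41687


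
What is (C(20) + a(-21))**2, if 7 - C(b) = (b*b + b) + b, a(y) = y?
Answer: 206116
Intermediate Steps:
C(b) = 7 - b**2 - 2*b (C(b) = 7 - ((b*b + b) + b) = 7 - ((b**2 + b) + b) = 7 - ((b + b**2) + b) = 7 - (b**2 + 2*b) = 7 + (-b**2 - 2*b) = 7 - b**2 - 2*b)
(C(20) + a(-21))**2 = ((7 - 1*20**2 - 2*20) - 21)**2 = ((7 - 1*400 - 40) - 21)**2 = ((7 - 400 - 40) - 21)**2 = (-433 - 21)**2 = (-454)**2 = 206116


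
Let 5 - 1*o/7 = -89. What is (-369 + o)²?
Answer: 83521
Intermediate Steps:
o = 658 (o = 35 - 7*(-89) = 35 + 623 = 658)
(-369 + o)² = (-369 + 658)² = 289² = 83521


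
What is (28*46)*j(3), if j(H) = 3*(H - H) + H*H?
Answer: 11592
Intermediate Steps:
j(H) = H² (j(H) = 3*0 + H² = 0 + H² = H²)
(28*46)*j(3) = (28*46)*3² = 1288*9 = 11592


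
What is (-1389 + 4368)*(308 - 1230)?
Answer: -2746638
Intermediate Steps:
(-1389 + 4368)*(308 - 1230) = 2979*(-922) = -2746638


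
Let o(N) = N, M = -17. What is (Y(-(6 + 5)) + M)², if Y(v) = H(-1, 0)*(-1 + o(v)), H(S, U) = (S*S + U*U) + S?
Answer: 289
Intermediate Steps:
H(S, U) = S + S² + U² (H(S, U) = (S² + U²) + S = S + S² + U²)
Y(v) = 0 (Y(v) = (-1 + (-1)² + 0²)*(-1 + v) = (-1 + 1 + 0)*(-1 + v) = 0*(-1 + v) = 0)
(Y(-(6 + 5)) + M)² = (0 - 17)² = (-17)² = 289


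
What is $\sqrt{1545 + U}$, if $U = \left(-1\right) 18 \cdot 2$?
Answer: $\sqrt{1509} \approx 38.846$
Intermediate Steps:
$U = -36$ ($U = \left(-18\right) 2 = -36$)
$\sqrt{1545 + U} = \sqrt{1545 - 36} = \sqrt{1509}$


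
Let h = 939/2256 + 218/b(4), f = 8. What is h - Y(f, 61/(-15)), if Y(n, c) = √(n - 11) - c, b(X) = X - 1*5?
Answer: -2500217/11280 - I*√3 ≈ -221.65 - 1.732*I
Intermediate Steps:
b(X) = -5 + X (b(X) = X - 5 = -5 + X)
Y(n, c) = √(-11 + n) - c
h = -163623/752 (h = 939/2256 + 218/(-5 + 4) = 939*(1/2256) + 218/(-1) = 313/752 + 218*(-1) = 313/752 - 218 = -163623/752 ≈ -217.58)
h - Y(f, 61/(-15)) = -163623/752 - (√(-11 + 8) - 61/(-15)) = -163623/752 - (√(-3) - 61*(-1)/15) = -163623/752 - (I*√3 - 1*(-61/15)) = -163623/752 - (I*√3 + 61/15) = -163623/752 - (61/15 + I*√3) = -163623/752 + (-61/15 - I*√3) = -2500217/11280 - I*√3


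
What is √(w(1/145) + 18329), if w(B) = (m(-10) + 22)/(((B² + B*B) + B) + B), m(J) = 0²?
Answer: √424467114/146 ≈ 141.11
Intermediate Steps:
m(J) = 0
w(B) = 22/(2*B + 2*B²) (w(B) = (0 + 22)/(((B² + B*B) + B) + B) = 22/(((B² + B²) + B) + B) = 22/((2*B² + B) + B) = 22/((B + 2*B²) + B) = 22/(2*B + 2*B²))
√(w(1/145) + 18329) = √(11/((1/145)*(1 + 1/145)) + 18329) = √(11*145/(146/145) + 18329) = √(11*145*(145/146) + 18329) = √(231275/146 + 18329) = √(2907309/146) = √424467114/146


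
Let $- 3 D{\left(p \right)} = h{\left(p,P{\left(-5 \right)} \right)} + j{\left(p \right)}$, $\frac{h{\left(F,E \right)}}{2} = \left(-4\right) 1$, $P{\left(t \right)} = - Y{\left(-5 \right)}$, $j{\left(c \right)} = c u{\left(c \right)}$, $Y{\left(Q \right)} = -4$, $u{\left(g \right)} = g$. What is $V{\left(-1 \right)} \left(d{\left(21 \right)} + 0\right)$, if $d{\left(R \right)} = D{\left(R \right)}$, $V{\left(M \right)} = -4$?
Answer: $\frac{1732}{3} \approx 577.33$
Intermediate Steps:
$j{\left(c \right)} = c^{2}$ ($j{\left(c \right)} = c c = c^{2}$)
$P{\left(t \right)} = 4$ ($P{\left(t \right)} = \left(-1\right) \left(-4\right) = 4$)
$h{\left(F,E \right)} = -8$ ($h{\left(F,E \right)} = 2 \left(\left(-4\right) 1\right) = 2 \left(-4\right) = -8$)
$D{\left(p \right)} = \frac{8}{3} - \frac{p^{2}}{3}$ ($D{\left(p \right)} = - \frac{-8 + p^{2}}{3} = \frac{8}{3} - \frac{p^{2}}{3}$)
$d{\left(R \right)} = \frac{8}{3} - \frac{R^{2}}{3}$
$V{\left(-1 \right)} \left(d{\left(21 \right)} + 0\right) = - 4 \left(\left(\frac{8}{3} - \frac{21^{2}}{3}\right) + 0\right) = - 4 \left(\left(\frac{8}{3} - 147\right) + 0\right) = - 4 \left(- \frac{433}{3} + 0\right) = \left(-4\right) \left(- \frac{433}{3}\right) = \frac{1732}{3}$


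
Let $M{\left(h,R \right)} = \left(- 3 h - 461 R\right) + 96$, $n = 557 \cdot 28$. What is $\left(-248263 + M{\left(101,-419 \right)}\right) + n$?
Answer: $-39715$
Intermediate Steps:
$n = 15596$
$M{\left(h,R \right)} = 96 - 461 R - 3 h$ ($M{\left(h,R \right)} = \left(- 461 R - 3 h\right) + 96 = 96 - 461 R - 3 h$)
$\left(-248263 + M{\left(101,-419 \right)}\right) + n = \left(-248263 - -192952\right) + 15596 = \left(-248263 + \left(96 + 193159 - 303\right)\right) + 15596 = \left(-248263 + 192952\right) + 15596 = -55311 + 15596 = -39715$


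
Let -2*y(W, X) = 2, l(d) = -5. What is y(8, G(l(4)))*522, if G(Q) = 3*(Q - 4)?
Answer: -522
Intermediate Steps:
G(Q) = -12 + 3*Q (G(Q) = 3*(-4 + Q) = -12 + 3*Q)
y(W, X) = -1 (y(W, X) = -½*2 = -1)
y(8, G(l(4)))*522 = -1*522 = -522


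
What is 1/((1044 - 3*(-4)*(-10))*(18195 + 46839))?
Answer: 1/60091416 ≈ 1.6641e-8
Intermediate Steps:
1/((1044 - 3*(-4)*(-10))*(18195 + 46839)) = 1/((1044 + 12*(-10))*65034) = 1/((1044 - 120)*65034) = 1/(924*65034) = 1/60091416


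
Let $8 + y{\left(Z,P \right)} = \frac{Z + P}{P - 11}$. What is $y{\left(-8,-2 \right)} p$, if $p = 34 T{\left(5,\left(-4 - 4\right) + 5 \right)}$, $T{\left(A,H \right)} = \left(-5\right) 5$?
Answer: $\frac{79900}{13} \approx 6146.2$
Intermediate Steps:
$T{\left(A,H \right)} = -25$
$p = -850$ ($p = 34 \left(-25\right) = -850$)
$y{\left(Z,P \right)} = -8 + \frac{P + Z}{-11 + P}$ ($y{\left(Z,P \right)} = -8 + \frac{Z + P}{P - 11} = -8 + \frac{P + Z}{-11 + P}$)
$y{\left(-8,-2 \right)} p = \frac{88 - 8 - -14}{-11 - 2} \left(-850\right) = \frac{88 - 8 + 14}{-13} \left(-850\right) = \left(- \frac{1}{13}\right) 94 \left(-850\right) = \left(- \frac{94}{13}\right) \left(-850\right) = \frac{79900}{13}$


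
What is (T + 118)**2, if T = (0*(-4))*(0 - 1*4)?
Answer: 13924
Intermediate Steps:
T = 0 (T = 0*(0 - 4) = 0*(-4) = 0)
(T + 118)**2 = (0 + 118)**2 = 118**2 = 13924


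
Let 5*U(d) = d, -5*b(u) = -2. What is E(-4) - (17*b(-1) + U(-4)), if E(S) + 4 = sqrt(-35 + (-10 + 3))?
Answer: -10 + I*sqrt(42) ≈ -10.0 + 6.4807*I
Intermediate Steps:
b(u) = 2/5 (b(u) = -1/5*(-2) = 2/5)
U(d) = d/5
E(S) = -4 + I*sqrt(42) (E(S) = -4 + sqrt(-35 + (-10 + 3)) = -4 + sqrt(-35 - 7) = -4 + sqrt(-42) = -4 + I*sqrt(42))
E(-4) - (17*b(-1) + U(-4)) = (-4 + I*sqrt(42)) - (17*(2/5) + (1/5)*(-4)) = (-4 + I*sqrt(42)) - (34/5 - 4/5) = (-4 + I*sqrt(42)) - 1*6 = (-4 + I*sqrt(42)) - 6 = -10 + I*sqrt(42)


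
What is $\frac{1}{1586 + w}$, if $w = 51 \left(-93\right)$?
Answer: $- \frac{1}{3157} \approx -0.00031676$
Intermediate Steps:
$w = -4743$
$\frac{1}{1586 + w} = \frac{1}{1586 - 4743} = \frac{1}{-3157} = - \frac{1}{3157}$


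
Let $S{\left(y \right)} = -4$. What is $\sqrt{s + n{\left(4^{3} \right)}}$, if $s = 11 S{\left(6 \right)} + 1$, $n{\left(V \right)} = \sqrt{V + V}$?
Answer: $\sqrt{-43 + 8 \sqrt{2}} \approx 5.6291 i$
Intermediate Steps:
$n{\left(V \right)} = \sqrt{2} \sqrt{V}$ ($n{\left(V \right)} = \sqrt{2 V} = \sqrt{2} \sqrt{V}$)
$s = -43$ ($s = 11 \left(-4\right) + 1 = -44 + 1 = -43$)
$\sqrt{s + n{\left(4^{3} \right)}} = \sqrt{-43 + \sqrt{2} \sqrt{4^{3}}} = \sqrt{-43 + \sqrt{2} \sqrt{64}} = \sqrt{-43 + \sqrt{2} \cdot 8} = \sqrt{-43 + 8 \sqrt{2}}$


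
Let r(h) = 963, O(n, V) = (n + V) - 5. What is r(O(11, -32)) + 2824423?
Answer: 2825386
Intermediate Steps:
O(n, V) = -5 + V + n (O(n, V) = (V + n) - 5 = -5 + V + n)
r(O(11, -32)) + 2824423 = 963 + 2824423 = 2825386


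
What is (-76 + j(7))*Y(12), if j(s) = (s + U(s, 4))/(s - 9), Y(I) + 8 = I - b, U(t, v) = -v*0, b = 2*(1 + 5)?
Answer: 636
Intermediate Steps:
b = 12 (b = 2*6 = 12)
U(t, v) = 0
Y(I) = -20 + I (Y(I) = -8 + (I - 1*12) = -8 + (I - 12) = -8 + (-12 + I) = -20 + I)
j(s) = s/(-9 + s) (j(s) = (s + 0)/(s - 9) = s/(-9 + s))
(-76 + j(7))*Y(12) = (-76 + 7/(-9 + 7))*(-20 + 12) = (-76 + 7/(-2))*(-8) = (-76 + 7*(-1/2))*(-8) = (-76 - 7/2)*(-8) = -159/2*(-8) = 636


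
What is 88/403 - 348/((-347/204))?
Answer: 28640312/139841 ≈ 204.81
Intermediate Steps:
88/403 - 348/((-347/204)) = 88*(1/403) - 348/((-347*1/204)) = 88/403 - 348/(-347/204) = 88/403 - 348*(-204/347) = 88/403 + 70992/347 = 28640312/139841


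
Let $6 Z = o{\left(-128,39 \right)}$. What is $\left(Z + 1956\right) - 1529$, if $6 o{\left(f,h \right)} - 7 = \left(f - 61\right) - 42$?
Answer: $\frac{3787}{9} \approx 420.78$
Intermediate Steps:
$o{\left(f,h \right)} = -16 + \frac{f}{6}$ ($o{\left(f,h \right)} = \frac{7}{6} + \frac{\left(f - 61\right) - 42}{6} = \frac{7}{6} + \frac{\left(-61 + f\right) - 42}{6} = \frac{7}{6} + \frac{-103 + f}{6} = \frac{7}{6} + \left(- \frac{103}{6} + \frac{f}{6}\right) = -16 + \frac{f}{6}$)
$Z = - \frac{56}{9}$ ($Z = \frac{-16 + \frac{1}{6} \left(-128\right)}{6} = \frac{-16 - \frac{64}{3}}{6} = \frac{1}{6} \left(- \frac{112}{3}\right) = - \frac{56}{9} \approx -6.2222$)
$\left(Z + 1956\right) - 1529 = \left(- \frac{56}{9} + 1956\right) - 1529 = \frac{17548}{9} - 1529 = \frac{3787}{9}$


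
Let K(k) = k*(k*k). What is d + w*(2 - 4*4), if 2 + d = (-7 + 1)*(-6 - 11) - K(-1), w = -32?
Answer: 549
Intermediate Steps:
K(k) = k³ (K(k) = k*k² = k³)
d = 101 (d = -2 + ((-7 + 1)*(-6 - 11) - 1*(-1)³) = -2 + (-6*(-17) - 1*(-1)) = -2 + (102 + 1) = -2 + 103 = 101)
d + w*(2 - 4*4) = 101 - 32*(2 - 4*4) = 101 - 32*(2 - 16) = 101 - 32*(-14) = 101 + 448 = 549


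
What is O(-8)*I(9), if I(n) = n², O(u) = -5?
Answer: -405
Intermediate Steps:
O(-8)*I(9) = -5*9² = -5*81 = -405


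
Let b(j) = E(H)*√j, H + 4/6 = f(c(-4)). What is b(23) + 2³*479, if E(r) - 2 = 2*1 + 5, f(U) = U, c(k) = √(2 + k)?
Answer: 3832 + 9*√23 ≈ 3875.2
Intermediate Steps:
H = -⅔ + I*√2 (H = -⅔ + √(2 - 4) = -⅔ + √(-2) = -⅔ + I*√2 ≈ -0.66667 + 1.4142*I)
E(r) = 9 (E(r) = 2 + (2*1 + 5) = 2 + (2 + 5) = 2 + 7 = 9)
b(j) = 9*√j
b(23) + 2³*479 = 9*√23 + 2³*479 = 9*√23 + 8*479 = 9*√23 + 3832 = 3832 + 9*√23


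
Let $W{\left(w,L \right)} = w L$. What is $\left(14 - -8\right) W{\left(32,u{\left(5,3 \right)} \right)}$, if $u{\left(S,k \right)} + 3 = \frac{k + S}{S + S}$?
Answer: $- \frac{7744}{5} \approx -1548.8$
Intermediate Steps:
$u{\left(S,k \right)} = -3 + \frac{S + k}{2 S}$ ($u{\left(S,k \right)} = -3 + \frac{k + S}{S + S} = -3 + \frac{S + k}{2 S}$)
$W{\left(w,L \right)} = L w$
$\left(14 - -8\right) W{\left(32,u{\left(5,3 \right)} \right)} = \left(14 - -8\right) \frac{3 - 25}{2 \cdot 5} \cdot 32 = \left(14 + 8\right) \frac{1}{2} \cdot \frac{1}{5} \left(3 - 25\right) 32 = 22 \cdot \frac{1}{2} \cdot \frac{1}{5} \left(-22\right) 32 = 22 \left(\left(- \frac{11}{5}\right) 32\right) = 22 \left(- \frac{352}{5}\right) = - \frac{7744}{5}$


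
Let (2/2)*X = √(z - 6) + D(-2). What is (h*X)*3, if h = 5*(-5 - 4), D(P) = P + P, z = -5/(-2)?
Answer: 540 - 135*I*√14/2 ≈ 540.0 - 252.56*I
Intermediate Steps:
z = 5/2 (z = -½*(-5) = 5/2 ≈ 2.5000)
D(P) = 2*P
h = -45 (h = 5*(-9) = -45)
X = -4 + I*√14/2 (X = √(5/2 - 6) + 2*(-2) = √(-7/2) - 4 = I*√14/2 - 4 = -4 + I*√14/2 ≈ -4.0 + 1.8708*I)
(h*X)*3 = -45*(-4 + I*√14/2)*3 = (180 - 45*I*√14/2)*3 = 540 - 135*I*√14/2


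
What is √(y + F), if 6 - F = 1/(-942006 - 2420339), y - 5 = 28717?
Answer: √324780494094552545/3362345 ≈ 169.49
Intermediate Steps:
y = 28722 (y = 5 + 28717 = 28722)
F = 20174071/3362345 (F = 6 - 1/(-942006 - 2420339) = 6 - 1/(-3362345) = 6 - 1*(-1/3362345) = 6 + 1/3362345 = 20174071/3362345 ≈ 6.0000)
√(y + F) = √(28722 + 20174071/3362345) = √(96593447161/3362345) = √324780494094552545/3362345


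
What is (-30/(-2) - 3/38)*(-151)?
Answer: -85617/38 ≈ -2253.1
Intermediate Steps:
(-30/(-2) - 3/38)*(-151) = (-30*(-½) - 3*1/38)*(-151) = (15 - 3/38)*(-151) = (567/38)*(-151) = -85617/38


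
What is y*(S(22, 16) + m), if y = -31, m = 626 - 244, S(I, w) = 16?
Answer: -12338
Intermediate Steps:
m = 382
y*(S(22, 16) + m) = -31*(16 + 382) = -31*398 = -12338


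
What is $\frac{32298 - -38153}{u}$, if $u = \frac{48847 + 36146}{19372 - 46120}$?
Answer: $- \frac{628141116}{28331} \approx -22172.0$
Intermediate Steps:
$u = - \frac{28331}{8916}$ ($u = \frac{84993}{-26748} = 84993 \left(- \frac{1}{26748}\right) = - \frac{28331}{8916} \approx -3.1775$)
$\frac{32298 - -38153}{u} = \frac{32298 - -38153}{- \frac{28331}{8916}} = \left(32298 + 38153\right) \left(- \frac{8916}{28331}\right) = 70451 \left(- \frac{8916}{28331}\right) = - \frac{628141116}{28331}$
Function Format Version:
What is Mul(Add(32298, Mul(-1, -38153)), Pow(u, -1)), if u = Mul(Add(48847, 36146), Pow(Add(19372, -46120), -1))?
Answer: Rational(-628141116, 28331) ≈ -22172.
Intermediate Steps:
u = Rational(-28331, 8916) (u = Mul(84993, Pow(-26748, -1)) = Mul(84993, Rational(-1, 26748)) = Rational(-28331, 8916) ≈ -3.1775)
Mul(Add(32298, Mul(-1, -38153)), Pow(u, -1)) = Mul(Add(32298, Mul(-1, -38153)), Pow(Rational(-28331, 8916), -1)) = Mul(Add(32298, 38153), Rational(-8916, 28331)) = Mul(70451, Rational(-8916, 28331)) = Rational(-628141116, 28331)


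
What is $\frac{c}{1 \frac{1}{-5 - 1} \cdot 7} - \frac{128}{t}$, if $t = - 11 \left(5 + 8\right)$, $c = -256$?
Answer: $\frac{220544}{1001} \approx 220.32$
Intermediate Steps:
$t = -143$ ($t = \left(-11\right) 13 = -143$)
$\frac{c}{1 \frac{1}{-5 - 1} \cdot 7} - \frac{128}{t} = - \frac{256}{1 \frac{1}{-5 - 1} \cdot 7} - \frac{128}{-143} = - \frac{256}{1 \frac{1}{-6} \cdot 7} - - \frac{128}{143} = - \frac{256}{1 \left(- \frac{1}{6}\right) 7} + \frac{128}{143} = - \frac{256}{\left(- \frac{1}{6}\right) 7} + \frac{128}{143} = - \frac{256}{- \frac{7}{6}} + \frac{128}{143} = \left(-256\right) \left(- \frac{6}{7}\right) + \frac{128}{143} = \frac{1536}{7} + \frac{128}{143} = \frac{220544}{1001}$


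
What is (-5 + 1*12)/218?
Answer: 7/218 ≈ 0.032110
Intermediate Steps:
(-5 + 1*12)/218 = (-5 + 12)*(1/218) = 7*(1/218) = 7/218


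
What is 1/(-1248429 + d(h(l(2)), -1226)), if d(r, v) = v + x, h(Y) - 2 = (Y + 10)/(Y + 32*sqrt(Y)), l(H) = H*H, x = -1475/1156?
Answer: -1156/1444602655 ≈ -8.0022e-7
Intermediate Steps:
x = -1475/1156 (x = -1475*1/1156 = -1475/1156 ≈ -1.2760)
l(H) = H**2
h(Y) = 2 + (10 + Y)/(Y + 32*sqrt(Y)) (h(Y) = 2 + (Y + 10)/(Y + 32*sqrt(Y)) = 2 + (10 + Y)/(Y + 32*sqrt(Y)))
d(r, v) = -1475/1156 + v (d(r, v) = v - 1475/1156 = -1475/1156 + v)
1/(-1248429 + d(h(l(2)), -1226)) = 1/(-1248429 + (-1475/1156 - 1226)) = 1/(-1248429 - 1418731/1156) = 1/(-1444602655/1156) = -1156/1444602655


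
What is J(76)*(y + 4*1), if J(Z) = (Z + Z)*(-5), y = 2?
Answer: -4560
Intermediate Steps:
J(Z) = -10*Z (J(Z) = (2*Z)*(-5) = -10*Z)
J(76)*(y + 4*1) = (-10*76)*(2 + 4*1) = -760*(2 + 4) = -760*6 = -4560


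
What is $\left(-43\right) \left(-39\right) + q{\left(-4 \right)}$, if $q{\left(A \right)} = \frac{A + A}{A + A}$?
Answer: $1678$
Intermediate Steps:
$q{\left(A \right)} = 1$ ($q{\left(A \right)} = \frac{2 A}{2 A} = 2 A \frac{1}{2 A} = 1$)
$\left(-43\right) \left(-39\right) + q{\left(-4 \right)} = \left(-43\right) \left(-39\right) + 1 = 1677 + 1 = 1678$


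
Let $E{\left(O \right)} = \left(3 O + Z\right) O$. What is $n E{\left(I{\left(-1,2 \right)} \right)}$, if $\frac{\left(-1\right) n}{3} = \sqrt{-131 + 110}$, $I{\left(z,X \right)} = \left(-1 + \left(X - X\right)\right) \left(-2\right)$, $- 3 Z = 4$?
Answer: $- 28 i \sqrt{21} \approx - 128.31 i$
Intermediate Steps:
$Z = - \frac{4}{3}$ ($Z = \left(- \frac{1}{3}\right) 4 = - \frac{4}{3} \approx -1.3333$)
$I{\left(z,X \right)} = 2$ ($I{\left(z,X \right)} = \left(-1 + 0\right) \left(-2\right) = \left(-1\right) \left(-2\right) = 2$)
$E{\left(O \right)} = O \left(- \frac{4}{3} + 3 O\right)$ ($E{\left(O \right)} = \left(3 O - \frac{4}{3}\right) O = \left(- \frac{4}{3} + 3 O\right) O = O \left(- \frac{4}{3} + 3 O\right)$)
$n = - 3 i \sqrt{21}$ ($n = - 3 \sqrt{-131 + 110} = - 3 \sqrt{-21} = - 3 i \sqrt{21} \approx - 13.748 i$)
$n E{\left(I{\left(-1,2 \right)} \right)} = - 3 i \sqrt{21} \cdot \frac{1}{3} \cdot 2 \left(-4 + 9 \cdot 2\right) = - 3 i \sqrt{21} \cdot \frac{1}{3} \cdot 2 \left(-4 + 18\right) = - 3 i \sqrt{21} \cdot \frac{1}{3} \cdot 2 \cdot 14 = - 3 i \sqrt{21} \cdot \frac{28}{3} = - 28 i \sqrt{21}$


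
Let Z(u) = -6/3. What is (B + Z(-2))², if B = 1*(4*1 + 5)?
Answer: 49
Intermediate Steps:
Z(u) = -2 (Z(u) = -6*⅓ = -2)
B = 9 (B = 1*(4 + 5) = 1*9 = 9)
(B + Z(-2))² = (9 - 2)² = 7² = 49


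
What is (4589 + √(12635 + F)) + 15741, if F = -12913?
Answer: 20330 + I*√278 ≈ 20330.0 + 16.673*I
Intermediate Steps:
(4589 + √(12635 + F)) + 15741 = (4589 + √(12635 - 12913)) + 15741 = (4589 + √(-278)) + 15741 = (4589 + I*√278) + 15741 = 20330 + I*√278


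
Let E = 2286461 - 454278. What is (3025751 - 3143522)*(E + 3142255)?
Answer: -585844537698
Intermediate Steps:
E = 1832183
(3025751 - 3143522)*(E + 3142255) = (3025751 - 3143522)*(1832183 + 3142255) = -117771*4974438 = -585844537698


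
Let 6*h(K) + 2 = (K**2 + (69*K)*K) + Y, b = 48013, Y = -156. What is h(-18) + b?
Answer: 155300/3 ≈ 51767.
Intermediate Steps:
h(K) = -79/3 + 35*K**2/3 (h(K) = -1/3 + ((K**2 + (69*K)*K) - 156)/6 = -1/3 + ((K**2 + 69*K**2) - 156)/6 = -1/3 + (70*K**2 - 156)/6 = -1/3 + (-156 + 70*K**2)/6 = -1/3 + (-26 + 35*K**2/3) = -79/3 + 35*K**2/3)
h(-18) + b = (-79/3 + (35/3)*(-18)**2) + 48013 = (-79/3 + (35/3)*324) + 48013 = (-79/3 + 3780) + 48013 = 11261/3 + 48013 = 155300/3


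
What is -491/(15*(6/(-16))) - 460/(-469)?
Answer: 1862932/21105 ≈ 88.270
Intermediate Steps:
-491/(15*(6/(-16))) - 460/(-469) = -491/(15*(6*(-1/16))) - 460*(-1/469) = -491/(15*(-3/8)) + 460/469 = -491/(-45/8) + 460/469 = -491*(-8/45) + 460/469 = 3928/45 + 460/469 = 1862932/21105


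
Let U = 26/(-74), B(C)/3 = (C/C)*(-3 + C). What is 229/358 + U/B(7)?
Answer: 48511/79476 ≈ 0.61039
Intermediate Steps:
B(C) = -9 + 3*C (B(C) = 3*((C/C)*(-3 + C)) = 3*(1*(-3 + C)) = 3*(-3 + C) = -9 + 3*C)
U = -13/37 (U = 26*(-1/74) = -13/37 ≈ -0.35135)
229/358 + U/B(7) = 229/358 - 13/(37*(-9 + 3*7)) = 229*(1/358) - 13/(37*(-9 + 21)) = 229/358 - 13/37/12 = 229/358 - 13/37*1/12 = 229/358 - 13/444 = 48511/79476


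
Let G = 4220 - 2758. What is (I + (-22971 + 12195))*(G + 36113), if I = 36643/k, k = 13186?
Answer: -5337742664475/13186 ≈ -4.0480e+8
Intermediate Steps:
I = 36643/13186 ≈ 2.7789
G = 1462
(I + (-22971 + 12195))*(G + 36113) = (36643/13186 + (-22971 + 12195))*(1462 + 36113) = (36643/13186 - 10776)*37575 = -142055693/13186*37575 = -5337742664475/13186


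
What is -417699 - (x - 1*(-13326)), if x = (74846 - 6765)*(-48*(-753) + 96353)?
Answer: -9020959282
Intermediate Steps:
x = 9020528257 (x = 68081*(36144 + 96353) = 68081*132497 = 9020528257)
-417699 - (x - 1*(-13326)) = -417699 - (9020528257 - 1*(-13326)) = -417699 - (9020528257 + 13326) = -417699 - 1*9020541583 = -417699 - 9020541583 = -9020959282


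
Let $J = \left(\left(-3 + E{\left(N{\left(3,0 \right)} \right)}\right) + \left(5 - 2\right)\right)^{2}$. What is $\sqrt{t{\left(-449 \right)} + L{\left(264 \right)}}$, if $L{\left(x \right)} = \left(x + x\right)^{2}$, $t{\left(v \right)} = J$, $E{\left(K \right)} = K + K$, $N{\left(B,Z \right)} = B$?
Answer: $6 \sqrt{7745} \approx 528.03$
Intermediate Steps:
$E{\left(K \right)} = 2 K$
$J = 36$ ($J = \left(\left(-3 + 2 \cdot 3\right) + \left(5 - 2\right)\right)^{2} = \left(\left(-3 + 6\right) + \left(5 - 2\right)\right)^{2} = \left(3 + 3\right)^{2} = 6^{2} = 36$)
$t{\left(v \right)} = 36$
$L{\left(x \right)} = 4 x^{2}$ ($L{\left(x \right)} = \left(2 x\right)^{2} = 4 x^{2}$)
$\sqrt{t{\left(-449 \right)} + L{\left(264 \right)}} = \sqrt{36 + 4 \cdot 264^{2}} = \sqrt{36 + 4 \cdot 69696} = \sqrt{36 + 278784} = \sqrt{278820} = 6 \sqrt{7745}$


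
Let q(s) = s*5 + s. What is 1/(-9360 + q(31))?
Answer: -1/9174 ≈ -0.00010900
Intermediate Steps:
q(s) = 6*s (q(s) = 5*s + s = 6*s)
1/(-9360 + q(31)) = 1/(-9360 + 6*31) = 1/(-9360 + 186) = 1/(-9174) = -1/9174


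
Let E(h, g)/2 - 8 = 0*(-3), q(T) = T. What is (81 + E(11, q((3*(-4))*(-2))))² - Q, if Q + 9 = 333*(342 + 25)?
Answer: -112793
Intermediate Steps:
Q = 122202 (Q = -9 + 333*(342 + 25) = -9 + 333*367 = -9 + 122211 = 122202)
E(h, g) = 16 (E(h, g) = 16 + 2*(0*(-3)) = 16 + 2*0 = 16 + 0 = 16)
(81 + E(11, q((3*(-4))*(-2))))² - Q = (81 + 16)² - 1*122202 = 97² - 122202 = 9409 - 122202 = -112793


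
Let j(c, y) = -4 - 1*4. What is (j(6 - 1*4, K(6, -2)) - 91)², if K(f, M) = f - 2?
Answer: 9801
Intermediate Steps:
K(f, M) = -2 + f
j(c, y) = -8 (j(c, y) = -4 - 4 = -8)
(j(6 - 1*4, K(6, -2)) - 91)² = (-8 - 91)² = (-99)² = 9801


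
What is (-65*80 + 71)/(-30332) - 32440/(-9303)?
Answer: 1031685167/282178596 ≈ 3.6561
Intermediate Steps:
(-65*80 + 71)/(-30332) - 32440/(-9303) = (-5200 + 71)*(-1/30332) - 32440*(-1/9303) = -5129*(-1/30332) + 32440/9303 = 5129/30332 + 32440/9303 = 1031685167/282178596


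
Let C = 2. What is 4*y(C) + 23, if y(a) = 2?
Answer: 31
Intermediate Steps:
4*y(C) + 23 = 4*2 + 23 = 8 + 23 = 31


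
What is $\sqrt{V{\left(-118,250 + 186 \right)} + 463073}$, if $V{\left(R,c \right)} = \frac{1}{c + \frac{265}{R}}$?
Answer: $\frac{\sqrt{1113968877419}}{1551} \approx 680.5$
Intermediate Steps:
$\sqrt{V{\left(-118,250 + 186 \right)} + 463073} = \sqrt{- \frac{118}{265 - 118 \left(250 + 186\right)} + 463073} = \sqrt{- \frac{118}{265 - 51448} + 463073} = \sqrt{- \frac{118}{-51183} + 463073} = \sqrt{\left(-118\right) \left(- \frac{1}{51183}\right) + 463073} = \sqrt{\frac{118}{51183} + 463073} = \sqrt{\frac{23701465477}{51183}} = \frac{\sqrt{1113968877419}}{1551}$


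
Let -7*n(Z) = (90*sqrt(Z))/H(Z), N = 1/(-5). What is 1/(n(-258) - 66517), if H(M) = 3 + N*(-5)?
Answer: -6518666/433602367547 + 315*I*sqrt(258)/433602367547 ≈ -1.5034e-5 + 1.1669e-8*I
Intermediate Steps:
N = -1/5 ≈ -0.20000
H(M) = 4 (H(M) = 3 - 1/5*(-5) = 3 + 1 = 4)
n(Z) = -45*sqrt(Z)/14 (n(Z) = -90*sqrt(Z)/(7*4) = -45*sqrt(Z)/14)
1/(n(-258) - 66517) = 1/(-45*I*sqrt(258)/14 - 66517) = 1/(-66517 - 45*I*sqrt(258)/14)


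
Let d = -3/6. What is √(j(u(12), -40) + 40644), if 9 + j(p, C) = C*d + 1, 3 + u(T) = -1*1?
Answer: 44*√21 ≈ 201.63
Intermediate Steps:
u(T) = -4 (u(T) = -3 - 1*1 = -3 - 1 = -4)
d = -½ (d = -3*⅙ = -½ ≈ -0.50000)
j(p, C) = -8 - C/2 (j(p, C) = -9 + (C*(-½) + 1) = -9 + (-C/2 + 1) = -9 + (1 - C/2) = -8 - C/2)
√(j(u(12), -40) + 40644) = √((-8 - ½*(-40)) + 40644) = √((-8 + 20) + 40644) = √(12 + 40644) = √40656 = 44*√21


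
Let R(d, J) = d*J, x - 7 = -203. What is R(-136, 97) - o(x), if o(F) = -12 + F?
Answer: -12984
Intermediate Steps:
x = -196 (x = 7 - 203 = -196)
R(d, J) = J*d
R(-136, 97) - o(x) = 97*(-136) - (-12 - 196) = -13192 - 1*(-208) = -13192 + 208 = -12984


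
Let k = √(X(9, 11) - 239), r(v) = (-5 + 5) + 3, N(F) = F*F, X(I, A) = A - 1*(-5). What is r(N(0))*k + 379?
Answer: 379 + 3*I*√223 ≈ 379.0 + 44.8*I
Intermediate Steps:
X(I, A) = 5 + A (X(I, A) = A + 5 = 5 + A)
N(F) = F²
r(v) = 3 (r(v) = 0 + 3 = 3)
k = I*√223 (k = √((5 + 11) - 239) = √(16 - 239) = √(-223) = I*√223 ≈ 14.933*I)
r(N(0))*k + 379 = 3*(I*√223) + 379 = 3*I*√223 + 379 = 379 + 3*I*√223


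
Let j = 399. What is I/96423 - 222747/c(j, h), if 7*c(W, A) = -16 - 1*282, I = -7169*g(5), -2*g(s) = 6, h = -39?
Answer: 50117315651/9578018 ≈ 5232.5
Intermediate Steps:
g(s) = -3 (g(s) = -1/2*6 = -3)
I = 21507 (I = -7169*(-3) = 21507)
c(W, A) = -298/7 (c(W, A) = (-16 - 1*282)/7 = (-16 - 282)/7 = (1/7)*(-298) = -298/7)
I/96423 - 222747/c(j, h) = 21507/96423 - 222747/(-298/7) = 21507*(1/96423) - 222747*(-7/298) = 7169/32141 + 1559229/298 = 50117315651/9578018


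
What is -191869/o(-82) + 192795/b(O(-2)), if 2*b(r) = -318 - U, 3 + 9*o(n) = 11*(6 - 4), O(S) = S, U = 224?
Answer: -471631596/5149 ≈ -91597.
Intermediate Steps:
o(n) = 19/9 (o(n) = -⅓ + (11*(6 - 4))/9 = -⅓ + (11*2)/9 = -⅓ + (⅑)*22 = -⅓ + 22/9 = 19/9)
b(r) = -271 (b(r) = (-318 - 1*224)/2 = (-318 - 224)/2 = (½)*(-542) = -271)
-191869/o(-82) + 192795/b(O(-2)) = -191869/19/9 + 192795/(-271) = -191869*9/19 + 192795*(-1/271) = -1726821/19 - 192795/271 = -471631596/5149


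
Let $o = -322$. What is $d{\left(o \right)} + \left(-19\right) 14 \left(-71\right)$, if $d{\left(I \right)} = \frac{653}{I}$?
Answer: $\frac{6080639}{322} \approx 18884.0$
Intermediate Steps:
$d{\left(o \right)} + \left(-19\right) 14 \left(-71\right) = \frac{653}{-322} + \left(-19\right) 14 \left(-71\right) = 653 \left(- \frac{1}{322}\right) - -18886 = - \frac{653}{322} + 18886 = \frac{6080639}{322}$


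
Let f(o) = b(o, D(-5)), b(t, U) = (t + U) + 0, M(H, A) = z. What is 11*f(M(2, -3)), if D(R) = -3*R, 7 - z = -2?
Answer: 264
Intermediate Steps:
z = 9 (z = 7 - 1*(-2) = 7 + 2 = 9)
M(H, A) = 9
b(t, U) = U + t (b(t, U) = (U + t) + 0 = U + t)
f(o) = 15 + o (f(o) = -3*(-5) + o = 15 + o)
11*f(M(2, -3)) = 11*(15 + 9) = 11*24 = 264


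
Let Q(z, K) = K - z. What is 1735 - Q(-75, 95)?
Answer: 1565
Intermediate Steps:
1735 - Q(-75, 95) = 1735 - (95 - 1*(-75)) = 1735 - (95 + 75) = 1735 - 1*170 = 1735 - 170 = 1565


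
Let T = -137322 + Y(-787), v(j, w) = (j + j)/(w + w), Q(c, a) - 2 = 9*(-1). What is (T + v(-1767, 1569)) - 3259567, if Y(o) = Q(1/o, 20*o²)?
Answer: -1776577197/523 ≈ -3.3969e+6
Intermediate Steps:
Q(c, a) = -7 (Q(c, a) = 2 + 9*(-1) = 2 - 9 = -7)
Y(o) = -7
v(j, w) = j/w (v(j, w) = (2*j)/((2*w)) = (2*j)*(1/(2*w)) = j/w)
T = -137329 (T = -137322 - 7 = -137329)
(T + v(-1767, 1569)) - 3259567 = (-137329 - 1767/1569) - 3259567 = (-137329 - 1767*1/1569) - 3259567 = (-137329 - 589/523) - 3259567 = -71823656/523 - 3259567 = -1776577197/523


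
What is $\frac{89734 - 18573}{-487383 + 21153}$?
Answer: $- \frac{71161}{466230} \approx -0.15263$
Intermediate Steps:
$\frac{89734 - 18573}{-487383 + 21153} = \frac{71161}{-466230} = 71161 \left(- \frac{1}{466230}\right) = - \frac{71161}{466230}$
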